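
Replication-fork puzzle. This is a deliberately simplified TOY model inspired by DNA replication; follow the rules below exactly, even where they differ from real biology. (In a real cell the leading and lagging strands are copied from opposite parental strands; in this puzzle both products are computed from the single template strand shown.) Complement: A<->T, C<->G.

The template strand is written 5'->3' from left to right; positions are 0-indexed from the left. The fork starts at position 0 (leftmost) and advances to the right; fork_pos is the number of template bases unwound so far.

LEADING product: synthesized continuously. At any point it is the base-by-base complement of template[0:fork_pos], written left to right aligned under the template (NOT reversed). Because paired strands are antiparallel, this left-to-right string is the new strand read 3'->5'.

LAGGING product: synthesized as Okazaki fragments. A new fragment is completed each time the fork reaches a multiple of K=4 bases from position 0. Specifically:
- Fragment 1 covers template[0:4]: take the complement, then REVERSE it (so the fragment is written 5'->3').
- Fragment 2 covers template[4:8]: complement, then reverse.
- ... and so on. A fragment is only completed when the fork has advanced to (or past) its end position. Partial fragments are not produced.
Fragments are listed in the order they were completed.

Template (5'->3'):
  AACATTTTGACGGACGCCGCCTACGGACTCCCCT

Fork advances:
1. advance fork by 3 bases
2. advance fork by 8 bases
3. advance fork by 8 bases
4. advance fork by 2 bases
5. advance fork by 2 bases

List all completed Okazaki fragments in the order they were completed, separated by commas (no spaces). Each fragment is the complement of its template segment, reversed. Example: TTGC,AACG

Answer: TGTT,AAAA,CGTC,CGTC,GCGG

Derivation:
Step 1: advance 3 -> fork_pos = 0 + 3 = 3. Next multiple of 4 is 4 (not reached); still 0 fragment(s).
Step 2: advance 8 -> fork_pos = 3 + 8 = 11. Reached multiple(s) of 4: 4, 8 -> fragments 1-2 completed (2 total).
Step 3: advance 8 -> fork_pos = 11 + 8 = 19. Reached multiple(s) of 4: 12, 16 -> fragments 3-4 completed (4 total).
Step 4: advance 2 -> fork_pos = 19 + 2 = 21. Reached multiple(s) of 4: 20 -> fragment 5 completed (5 total).
Step 5: advance 2 -> fork_pos = 21 + 2 = 23. Next multiple of 4 is 24 (not reached); still 5 fragment(s).
Final fork_pos = 23, so 5 fragment(s) are complete. Build each: template segment -> complement -> reverse.
Fragment 1: template[0:4] = AACA -> complement TTGT -> reversed TGTT
Fragment 2: template[4:8] = TTTT -> complement AAAA -> reversed AAAA
Fragment 3: template[8:12] = GACG -> complement CTGC -> reversed CGTC
Fragment 4: template[12:16] = GACG -> complement CTGC -> reversed CGTC
Fragment 5: template[16:20] = CCGC -> complement GGCG -> reversed GCGG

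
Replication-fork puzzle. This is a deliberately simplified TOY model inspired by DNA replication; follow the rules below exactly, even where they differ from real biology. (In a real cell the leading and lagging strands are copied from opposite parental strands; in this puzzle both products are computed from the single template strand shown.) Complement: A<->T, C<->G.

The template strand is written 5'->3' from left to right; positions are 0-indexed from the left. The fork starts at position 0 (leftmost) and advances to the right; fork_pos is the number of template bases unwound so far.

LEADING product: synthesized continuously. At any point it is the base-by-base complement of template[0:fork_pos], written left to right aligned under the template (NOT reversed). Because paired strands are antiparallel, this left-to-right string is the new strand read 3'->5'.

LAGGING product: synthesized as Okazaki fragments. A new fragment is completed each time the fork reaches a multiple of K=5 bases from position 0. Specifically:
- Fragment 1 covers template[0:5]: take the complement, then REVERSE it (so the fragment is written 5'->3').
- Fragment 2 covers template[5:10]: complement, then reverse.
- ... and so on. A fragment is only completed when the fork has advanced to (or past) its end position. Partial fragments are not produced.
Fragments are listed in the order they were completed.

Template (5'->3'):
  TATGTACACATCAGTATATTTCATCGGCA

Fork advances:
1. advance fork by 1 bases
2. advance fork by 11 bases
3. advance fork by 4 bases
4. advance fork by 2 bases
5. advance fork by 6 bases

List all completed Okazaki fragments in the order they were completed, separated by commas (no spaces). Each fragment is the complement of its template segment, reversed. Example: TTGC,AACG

Step 1: advance 1 -> fork_pos = 0 + 1 = 1. Next multiple of 5 is 5 (not reached); still 0 fragment(s).
Step 2: advance 11 -> fork_pos = 1 + 11 = 12. Reached multiple(s) of 5: 5, 10 -> fragments 1-2 completed (2 total).
Step 3: advance 4 -> fork_pos = 12 + 4 = 16. Reached multiple(s) of 5: 15 -> fragment 3 completed (3 total).
Step 4: advance 2 -> fork_pos = 16 + 2 = 18. Next multiple of 5 is 20 (not reached); still 3 fragment(s).
Step 5: advance 6 -> fork_pos = 18 + 6 = 24. Reached multiple(s) of 5: 20 -> fragment 4 completed (4 total).
Final fork_pos = 24, so 4 fragment(s) are complete. Build each: template segment -> complement -> reverse.
Fragment 1: template[0:5] = TATGT -> complement ATACA -> reversed ACATA
Fragment 2: template[5:10] = ACACA -> complement TGTGT -> reversed TGTGT
Fragment 3: template[10:15] = TCAGT -> complement AGTCA -> reversed ACTGA
Fragment 4: template[15:20] = ATATT -> complement TATAA -> reversed AATAT

Answer: ACATA,TGTGT,ACTGA,AATAT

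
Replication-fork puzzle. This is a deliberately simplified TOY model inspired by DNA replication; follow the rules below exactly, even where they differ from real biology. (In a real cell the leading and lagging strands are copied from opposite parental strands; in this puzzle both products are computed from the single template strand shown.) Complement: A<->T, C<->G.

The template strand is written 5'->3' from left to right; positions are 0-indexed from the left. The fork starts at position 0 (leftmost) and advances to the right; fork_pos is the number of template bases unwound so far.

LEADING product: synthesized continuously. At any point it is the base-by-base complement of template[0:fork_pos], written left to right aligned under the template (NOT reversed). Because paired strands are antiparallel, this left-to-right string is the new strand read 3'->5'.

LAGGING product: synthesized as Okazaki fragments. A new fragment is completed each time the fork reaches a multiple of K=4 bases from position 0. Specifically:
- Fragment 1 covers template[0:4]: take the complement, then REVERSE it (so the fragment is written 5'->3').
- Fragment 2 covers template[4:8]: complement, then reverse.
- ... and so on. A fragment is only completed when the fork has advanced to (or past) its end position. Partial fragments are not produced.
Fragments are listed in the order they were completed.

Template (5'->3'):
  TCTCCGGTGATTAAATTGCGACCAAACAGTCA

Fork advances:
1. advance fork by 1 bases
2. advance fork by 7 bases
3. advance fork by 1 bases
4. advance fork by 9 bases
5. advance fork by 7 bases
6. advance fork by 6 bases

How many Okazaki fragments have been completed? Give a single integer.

Answer: 7

Derivation:
Step 1: advance 1 -> fork_pos = 0 + 1 = 1. Next multiple of 4 is 4 (not reached); still 0 fragment(s).
Step 2: advance 7 -> fork_pos = 1 + 7 = 8. Reached multiple(s) of 4: 4, 8 -> fragments 1-2 completed (2 total).
Step 3: advance 1 -> fork_pos = 8 + 1 = 9. Next multiple of 4 is 12 (not reached); still 2 fragment(s).
Step 4: advance 9 -> fork_pos = 9 + 9 = 18. Reached multiple(s) of 4: 12, 16 -> fragments 3-4 completed (4 total).
Step 5: advance 7 -> fork_pos = 18 + 7 = 25. Reached multiple(s) of 4: 20, 24 -> fragments 5-6 completed (6 total).
Step 6: advance 6 -> fork_pos = 25 + 6 = 31. Reached multiple(s) of 4: 28 -> fragment 7 completed (7 total).
Check: final fork_pos = 31; the multiples of 4 that are <= 31 are 4..28 -> 31 // 4 = 7 completed fragment(s).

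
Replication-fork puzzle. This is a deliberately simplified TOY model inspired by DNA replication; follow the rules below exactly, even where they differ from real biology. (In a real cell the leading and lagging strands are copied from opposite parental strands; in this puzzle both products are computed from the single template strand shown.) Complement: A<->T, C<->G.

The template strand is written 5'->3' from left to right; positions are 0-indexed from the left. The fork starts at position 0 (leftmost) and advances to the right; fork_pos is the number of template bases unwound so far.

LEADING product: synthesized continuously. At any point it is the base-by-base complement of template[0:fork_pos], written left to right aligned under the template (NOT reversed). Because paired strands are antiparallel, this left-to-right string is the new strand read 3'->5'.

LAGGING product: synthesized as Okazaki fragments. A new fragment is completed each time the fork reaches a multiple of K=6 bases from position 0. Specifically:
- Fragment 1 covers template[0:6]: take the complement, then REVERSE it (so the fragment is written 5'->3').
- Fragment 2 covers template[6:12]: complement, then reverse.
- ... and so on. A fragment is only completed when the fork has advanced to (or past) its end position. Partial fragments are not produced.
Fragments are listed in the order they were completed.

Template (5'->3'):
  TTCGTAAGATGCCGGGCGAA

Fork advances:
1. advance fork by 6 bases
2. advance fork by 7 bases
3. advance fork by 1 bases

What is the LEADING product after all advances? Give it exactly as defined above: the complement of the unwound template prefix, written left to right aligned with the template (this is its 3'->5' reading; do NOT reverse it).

Step 1: advance 6 -> fork_pos = 0 + 6 = 6.
Step 2: advance 7 -> fork_pos = 6 + 7 = 13.
Step 3: advance 1 -> fork_pos = 13 + 1 = 14.
Unwound prefix: template[0:14] = TTCGTAAGATGCCG
Complement it base by base (A<->T, C<->G), keeping left-to-right order:
  [0:5] TTCGT -> AAGCA
  [5:10] AAGAT -> TTCTA
  [10:14] GCCG -> CGGC
Concatenate: AAGCATTCTACGGC (length 14; written aligned with the template, i.e. 3'->5').

Answer: AAGCATTCTACGGC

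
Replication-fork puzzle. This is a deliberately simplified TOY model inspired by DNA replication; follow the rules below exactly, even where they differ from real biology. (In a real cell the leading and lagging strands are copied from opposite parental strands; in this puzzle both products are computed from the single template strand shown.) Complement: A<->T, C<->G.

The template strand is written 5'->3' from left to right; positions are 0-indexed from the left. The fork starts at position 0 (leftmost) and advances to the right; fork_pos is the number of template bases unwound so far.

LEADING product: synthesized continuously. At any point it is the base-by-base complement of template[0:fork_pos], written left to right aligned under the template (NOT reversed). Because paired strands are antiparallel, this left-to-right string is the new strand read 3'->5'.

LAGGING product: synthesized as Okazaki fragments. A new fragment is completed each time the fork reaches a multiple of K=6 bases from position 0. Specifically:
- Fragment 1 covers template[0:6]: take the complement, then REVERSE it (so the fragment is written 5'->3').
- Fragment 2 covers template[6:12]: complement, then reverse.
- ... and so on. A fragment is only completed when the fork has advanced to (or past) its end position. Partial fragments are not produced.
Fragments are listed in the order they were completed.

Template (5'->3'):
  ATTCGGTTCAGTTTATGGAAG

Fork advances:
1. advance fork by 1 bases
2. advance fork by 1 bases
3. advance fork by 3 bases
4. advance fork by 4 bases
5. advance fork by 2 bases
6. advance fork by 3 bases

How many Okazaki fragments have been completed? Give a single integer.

Answer: 2

Derivation:
Step 1: advance 1 -> fork_pos = 0 + 1 = 1. Next multiple of 6 is 6 (not reached); still 0 fragment(s).
Step 2: advance 1 -> fork_pos = 1 + 1 = 2. Next multiple of 6 is 6 (not reached); still 0 fragment(s).
Step 3: advance 3 -> fork_pos = 2 + 3 = 5. Next multiple of 6 is 6 (not reached); still 0 fragment(s).
Step 4: advance 4 -> fork_pos = 5 + 4 = 9. Reached multiple(s) of 6: 6 -> fragment 1 completed (1 total).
Step 5: advance 2 -> fork_pos = 9 + 2 = 11. Next multiple of 6 is 12 (not reached); still 1 fragment(s).
Step 6: advance 3 -> fork_pos = 11 + 3 = 14. Reached multiple(s) of 6: 12 -> fragment 2 completed (2 total).
Check: final fork_pos = 14; the multiples of 6 that are <= 14 are 6..12 -> 14 // 6 = 2 completed fragment(s).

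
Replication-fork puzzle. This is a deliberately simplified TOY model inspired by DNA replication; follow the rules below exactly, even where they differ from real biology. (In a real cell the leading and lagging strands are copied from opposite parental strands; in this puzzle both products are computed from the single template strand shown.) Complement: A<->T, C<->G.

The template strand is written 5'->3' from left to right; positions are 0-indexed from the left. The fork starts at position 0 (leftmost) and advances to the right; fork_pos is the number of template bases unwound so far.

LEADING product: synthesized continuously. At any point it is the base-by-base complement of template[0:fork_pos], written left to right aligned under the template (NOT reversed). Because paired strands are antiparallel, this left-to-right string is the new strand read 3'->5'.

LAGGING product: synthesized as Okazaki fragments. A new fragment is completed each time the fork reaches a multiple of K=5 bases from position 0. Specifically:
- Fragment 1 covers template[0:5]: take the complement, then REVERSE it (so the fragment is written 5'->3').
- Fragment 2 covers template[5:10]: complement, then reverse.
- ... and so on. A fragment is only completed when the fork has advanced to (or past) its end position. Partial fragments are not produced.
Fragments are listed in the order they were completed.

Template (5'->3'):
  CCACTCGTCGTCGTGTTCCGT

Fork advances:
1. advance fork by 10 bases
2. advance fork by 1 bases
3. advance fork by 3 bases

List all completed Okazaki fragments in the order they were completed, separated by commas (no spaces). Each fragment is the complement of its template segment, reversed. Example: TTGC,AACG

Step 1: advance 10 -> fork_pos = 0 + 10 = 10. Reached multiple(s) of 5: 5, 10 -> fragments 1-2 completed (2 total).
Step 2: advance 1 -> fork_pos = 10 + 1 = 11. Next multiple of 5 is 15 (not reached); still 2 fragment(s).
Step 3: advance 3 -> fork_pos = 11 + 3 = 14. Next multiple of 5 is 15 (not reached); still 2 fragment(s).
Final fork_pos = 14, so 2 fragment(s) are complete. Build each: template segment -> complement -> reverse.
Fragment 1: template[0:5] = CCACT -> complement GGTGA -> reversed AGTGG
Fragment 2: template[5:10] = CGTCG -> complement GCAGC -> reversed CGACG

Answer: AGTGG,CGACG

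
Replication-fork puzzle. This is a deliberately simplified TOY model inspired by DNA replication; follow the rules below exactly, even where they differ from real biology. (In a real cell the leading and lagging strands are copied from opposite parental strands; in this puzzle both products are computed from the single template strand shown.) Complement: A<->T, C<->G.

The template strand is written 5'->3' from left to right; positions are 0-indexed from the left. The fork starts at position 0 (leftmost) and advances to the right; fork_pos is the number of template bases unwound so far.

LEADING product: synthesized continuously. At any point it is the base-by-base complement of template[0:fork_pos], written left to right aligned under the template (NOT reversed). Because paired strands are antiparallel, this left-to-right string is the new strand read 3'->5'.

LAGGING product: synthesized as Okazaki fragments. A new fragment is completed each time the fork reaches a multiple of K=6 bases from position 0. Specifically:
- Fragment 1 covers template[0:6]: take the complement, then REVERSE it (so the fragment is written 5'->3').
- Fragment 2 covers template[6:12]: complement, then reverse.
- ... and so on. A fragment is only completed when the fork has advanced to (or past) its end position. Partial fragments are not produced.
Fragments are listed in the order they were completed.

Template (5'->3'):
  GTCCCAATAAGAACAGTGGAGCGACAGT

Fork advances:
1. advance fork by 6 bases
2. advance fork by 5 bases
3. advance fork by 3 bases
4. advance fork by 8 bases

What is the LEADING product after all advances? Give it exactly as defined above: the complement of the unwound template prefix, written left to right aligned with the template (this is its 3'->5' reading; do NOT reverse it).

Step 1: advance 6 -> fork_pos = 0 + 6 = 6.
Step 2: advance 5 -> fork_pos = 6 + 5 = 11.
Step 3: advance 3 -> fork_pos = 11 + 3 = 14.
Step 4: advance 8 -> fork_pos = 14 + 8 = 22.
Unwound prefix: template[0:22] = GTCCCAATAAGAACAGTGGAGC
Complement it base by base (A<->T, C<->G), keeping left-to-right order:
  [0:5] GTCCC -> CAGGG
  [5:10] AATAA -> TTATT
  [10:15] GAACA -> CTTGT
  [15:20] GTGGA -> CACCT
  [20:22] GC -> CG
Concatenate: CAGGGTTATTCTTGTCACCTCG (length 22; written aligned with the template, i.e. 3'->5').

Answer: CAGGGTTATTCTTGTCACCTCG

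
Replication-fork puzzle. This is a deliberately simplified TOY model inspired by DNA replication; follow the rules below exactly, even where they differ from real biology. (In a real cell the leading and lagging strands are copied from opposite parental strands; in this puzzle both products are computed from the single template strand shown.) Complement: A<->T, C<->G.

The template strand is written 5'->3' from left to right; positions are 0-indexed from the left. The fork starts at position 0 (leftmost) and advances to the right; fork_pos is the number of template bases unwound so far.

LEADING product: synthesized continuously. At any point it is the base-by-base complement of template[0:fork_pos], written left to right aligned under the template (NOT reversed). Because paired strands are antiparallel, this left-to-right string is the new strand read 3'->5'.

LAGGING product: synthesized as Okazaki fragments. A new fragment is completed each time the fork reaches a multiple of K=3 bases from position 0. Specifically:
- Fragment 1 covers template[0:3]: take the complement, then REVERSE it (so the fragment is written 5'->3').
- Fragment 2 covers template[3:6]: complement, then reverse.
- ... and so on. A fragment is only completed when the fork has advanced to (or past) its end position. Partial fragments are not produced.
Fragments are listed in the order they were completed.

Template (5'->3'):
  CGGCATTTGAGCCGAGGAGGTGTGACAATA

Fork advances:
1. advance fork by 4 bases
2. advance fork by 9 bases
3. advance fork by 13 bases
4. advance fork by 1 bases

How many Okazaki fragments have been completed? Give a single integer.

Step 1: advance 4 -> fork_pos = 0 + 4 = 4. Reached multiple(s) of 3: 3 -> fragment 1 completed (1 total).
Step 2: advance 9 -> fork_pos = 4 + 9 = 13. Reached multiple(s) of 3: 6, 9, 12 -> fragments 2-4 completed (4 total).
Step 3: advance 13 -> fork_pos = 13 + 13 = 26. Reached multiple(s) of 3: 15, 18, 21, 24 -> fragments 5-8 completed (8 total).
Step 4: advance 1 -> fork_pos = 26 + 1 = 27. Reached multiple(s) of 3: 27 -> fragment 9 completed (9 total).
Check: final fork_pos = 27; the multiples of 3 that are <= 27 are 3..27 -> 27 // 3 = 9 completed fragment(s).

Answer: 9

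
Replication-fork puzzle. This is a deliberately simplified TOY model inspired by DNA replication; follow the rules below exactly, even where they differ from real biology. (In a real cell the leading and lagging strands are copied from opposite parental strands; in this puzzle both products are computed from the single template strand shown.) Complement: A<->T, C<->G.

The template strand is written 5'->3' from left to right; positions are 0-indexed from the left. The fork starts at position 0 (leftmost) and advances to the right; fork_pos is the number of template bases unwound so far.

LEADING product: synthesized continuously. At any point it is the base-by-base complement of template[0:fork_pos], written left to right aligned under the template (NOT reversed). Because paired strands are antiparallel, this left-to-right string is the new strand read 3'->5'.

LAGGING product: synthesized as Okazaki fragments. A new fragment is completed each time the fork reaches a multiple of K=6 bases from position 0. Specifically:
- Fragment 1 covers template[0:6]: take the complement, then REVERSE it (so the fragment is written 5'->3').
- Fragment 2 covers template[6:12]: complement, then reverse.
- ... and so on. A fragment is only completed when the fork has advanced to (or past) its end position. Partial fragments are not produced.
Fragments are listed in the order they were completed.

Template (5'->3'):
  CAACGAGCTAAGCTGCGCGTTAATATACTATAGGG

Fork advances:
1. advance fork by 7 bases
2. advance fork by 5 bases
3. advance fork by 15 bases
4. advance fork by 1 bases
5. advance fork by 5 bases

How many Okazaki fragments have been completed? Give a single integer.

Answer: 5

Derivation:
Step 1: advance 7 -> fork_pos = 0 + 7 = 7. Reached multiple(s) of 6: 6 -> fragment 1 completed (1 total).
Step 2: advance 5 -> fork_pos = 7 + 5 = 12. Reached multiple(s) of 6: 12 -> fragment 2 completed (2 total).
Step 3: advance 15 -> fork_pos = 12 + 15 = 27. Reached multiple(s) of 6: 18, 24 -> fragments 3-4 completed (4 total).
Step 4: advance 1 -> fork_pos = 27 + 1 = 28. Next multiple of 6 is 30 (not reached); still 4 fragment(s).
Step 5: advance 5 -> fork_pos = 28 + 5 = 33. Reached multiple(s) of 6: 30 -> fragment 5 completed (5 total).
Check: final fork_pos = 33; the multiples of 6 that are <= 33 are 6..30 -> 33 // 6 = 5 completed fragment(s).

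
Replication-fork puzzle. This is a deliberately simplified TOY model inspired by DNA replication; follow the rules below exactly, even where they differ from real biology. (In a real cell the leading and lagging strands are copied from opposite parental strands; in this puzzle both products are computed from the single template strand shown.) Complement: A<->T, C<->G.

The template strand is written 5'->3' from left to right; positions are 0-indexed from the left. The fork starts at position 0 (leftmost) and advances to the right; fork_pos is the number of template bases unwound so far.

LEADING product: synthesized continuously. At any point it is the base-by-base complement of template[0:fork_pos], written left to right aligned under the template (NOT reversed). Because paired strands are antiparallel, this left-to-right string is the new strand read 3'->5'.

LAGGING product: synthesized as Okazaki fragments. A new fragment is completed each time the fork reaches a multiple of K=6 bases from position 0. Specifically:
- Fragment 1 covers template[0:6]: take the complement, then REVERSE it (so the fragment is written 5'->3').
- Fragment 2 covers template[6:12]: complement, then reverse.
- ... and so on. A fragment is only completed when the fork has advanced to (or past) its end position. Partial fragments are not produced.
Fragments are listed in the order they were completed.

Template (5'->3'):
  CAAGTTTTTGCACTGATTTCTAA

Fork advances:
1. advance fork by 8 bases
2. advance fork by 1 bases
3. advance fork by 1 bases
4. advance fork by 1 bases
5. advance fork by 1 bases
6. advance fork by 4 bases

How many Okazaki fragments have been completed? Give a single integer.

Answer: 2

Derivation:
Step 1: advance 8 -> fork_pos = 0 + 8 = 8. Reached multiple(s) of 6: 6 -> fragment 1 completed (1 total).
Step 2: advance 1 -> fork_pos = 8 + 1 = 9. Next multiple of 6 is 12 (not reached); still 1 fragment(s).
Step 3: advance 1 -> fork_pos = 9 + 1 = 10. Next multiple of 6 is 12 (not reached); still 1 fragment(s).
Step 4: advance 1 -> fork_pos = 10 + 1 = 11. Next multiple of 6 is 12 (not reached); still 1 fragment(s).
Step 5: advance 1 -> fork_pos = 11 + 1 = 12. Reached multiple(s) of 6: 12 -> fragment 2 completed (2 total).
Step 6: advance 4 -> fork_pos = 12 + 4 = 16. Next multiple of 6 is 18 (not reached); still 2 fragment(s).
Check: final fork_pos = 16; the multiples of 6 that are <= 16 are 6..12 -> 16 // 6 = 2 completed fragment(s).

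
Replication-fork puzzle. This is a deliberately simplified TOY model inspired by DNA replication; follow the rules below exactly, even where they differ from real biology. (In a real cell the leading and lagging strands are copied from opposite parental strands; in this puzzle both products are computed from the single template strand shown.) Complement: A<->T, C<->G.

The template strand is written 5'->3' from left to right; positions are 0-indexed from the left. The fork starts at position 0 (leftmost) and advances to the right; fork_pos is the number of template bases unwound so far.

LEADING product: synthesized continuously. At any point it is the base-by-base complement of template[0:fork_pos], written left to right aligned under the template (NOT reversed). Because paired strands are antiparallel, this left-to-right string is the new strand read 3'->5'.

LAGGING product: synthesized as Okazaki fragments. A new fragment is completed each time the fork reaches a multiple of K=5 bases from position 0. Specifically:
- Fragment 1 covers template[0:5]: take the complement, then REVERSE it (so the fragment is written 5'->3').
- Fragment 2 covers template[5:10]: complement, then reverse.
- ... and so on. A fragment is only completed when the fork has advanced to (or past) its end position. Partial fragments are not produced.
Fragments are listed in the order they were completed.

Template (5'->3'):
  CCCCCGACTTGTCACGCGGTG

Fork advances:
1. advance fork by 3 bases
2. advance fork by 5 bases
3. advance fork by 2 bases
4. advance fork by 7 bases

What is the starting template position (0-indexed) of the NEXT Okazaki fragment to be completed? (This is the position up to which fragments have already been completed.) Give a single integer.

Answer: 15

Derivation:
Step 1: advance 3 -> fork_pos = 0 + 3 = 3. Next multiple of 5 is 5 (not reached); still 0 fragment(s).
Step 2: advance 5 -> fork_pos = 3 + 5 = 8. Reached multiple(s) of 5: 5 -> fragment 1 completed (1 total).
Step 3: advance 2 -> fork_pos = 8 + 2 = 10. Reached multiple(s) of 5: 10 -> fragment 2 completed (2 total).
Step 4: advance 7 -> fork_pos = 10 + 7 = 17. Reached multiple(s) of 5: 15 -> fragment 3 completed (3 total).
3 fragment(s) completed, covering template[0:15] (3 x 5 = 15). The next fragment, fragment 4, covers template[15:20], so it starts at position 15.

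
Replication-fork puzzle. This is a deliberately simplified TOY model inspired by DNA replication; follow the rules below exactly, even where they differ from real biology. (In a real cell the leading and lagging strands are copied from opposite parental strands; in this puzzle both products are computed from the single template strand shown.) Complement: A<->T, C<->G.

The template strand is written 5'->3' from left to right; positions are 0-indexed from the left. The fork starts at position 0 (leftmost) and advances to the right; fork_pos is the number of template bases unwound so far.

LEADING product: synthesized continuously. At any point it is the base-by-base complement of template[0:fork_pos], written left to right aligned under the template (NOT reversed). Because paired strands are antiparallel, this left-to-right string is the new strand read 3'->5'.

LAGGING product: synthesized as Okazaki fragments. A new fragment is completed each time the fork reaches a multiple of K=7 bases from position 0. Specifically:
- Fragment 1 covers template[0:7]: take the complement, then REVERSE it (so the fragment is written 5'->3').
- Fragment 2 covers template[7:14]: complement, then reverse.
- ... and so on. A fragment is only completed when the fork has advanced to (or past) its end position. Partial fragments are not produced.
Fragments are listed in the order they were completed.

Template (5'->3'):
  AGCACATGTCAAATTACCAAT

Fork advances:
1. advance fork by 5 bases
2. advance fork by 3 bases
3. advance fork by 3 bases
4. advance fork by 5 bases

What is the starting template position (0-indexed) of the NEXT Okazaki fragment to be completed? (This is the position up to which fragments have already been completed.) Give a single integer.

Step 1: advance 5 -> fork_pos = 0 + 5 = 5. Next multiple of 7 is 7 (not reached); still 0 fragment(s).
Step 2: advance 3 -> fork_pos = 5 + 3 = 8. Reached multiple(s) of 7: 7 -> fragment 1 completed (1 total).
Step 3: advance 3 -> fork_pos = 8 + 3 = 11. Next multiple of 7 is 14 (not reached); still 1 fragment(s).
Step 4: advance 5 -> fork_pos = 11 + 5 = 16. Reached multiple(s) of 7: 14 -> fragment 2 completed (2 total).
2 fragment(s) completed, covering template[0:14] (2 x 7 = 14). The next fragment, fragment 3, covers template[14:21], so it starts at position 14.

Answer: 14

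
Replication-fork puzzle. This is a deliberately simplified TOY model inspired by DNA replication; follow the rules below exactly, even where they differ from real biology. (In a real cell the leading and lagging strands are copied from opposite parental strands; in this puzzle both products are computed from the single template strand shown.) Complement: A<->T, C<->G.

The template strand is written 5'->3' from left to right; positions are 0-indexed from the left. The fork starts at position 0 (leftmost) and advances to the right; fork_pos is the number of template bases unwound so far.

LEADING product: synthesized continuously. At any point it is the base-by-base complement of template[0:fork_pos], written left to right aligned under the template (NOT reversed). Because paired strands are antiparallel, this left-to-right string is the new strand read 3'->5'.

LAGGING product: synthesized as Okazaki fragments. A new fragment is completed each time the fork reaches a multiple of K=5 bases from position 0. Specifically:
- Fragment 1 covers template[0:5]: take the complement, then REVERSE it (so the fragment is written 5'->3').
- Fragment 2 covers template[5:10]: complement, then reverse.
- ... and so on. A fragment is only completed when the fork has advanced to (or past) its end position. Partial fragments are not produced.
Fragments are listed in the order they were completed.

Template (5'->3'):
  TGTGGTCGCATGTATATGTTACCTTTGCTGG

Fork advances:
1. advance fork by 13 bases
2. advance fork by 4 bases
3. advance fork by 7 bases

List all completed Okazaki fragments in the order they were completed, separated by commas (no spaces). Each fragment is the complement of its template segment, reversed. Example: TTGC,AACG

Step 1: advance 13 -> fork_pos = 0 + 13 = 13. Reached multiple(s) of 5: 5, 10 -> fragments 1-2 completed (2 total).
Step 2: advance 4 -> fork_pos = 13 + 4 = 17. Reached multiple(s) of 5: 15 -> fragment 3 completed (3 total).
Step 3: advance 7 -> fork_pos = 17 + 7 = 24. Reached multiple(s) of 5: 20 -> fragment 4 completed (4 total).
Final fork_pos = 24, so 4 fragment(s) are complete. Build each: template segment -> complement -> reverse.
Fragment 1: template[0:5] = TGTGG -> complement ACACC -> reversed CCACA
Fragment 2: template[5:10] = TCGCA -> complement AGCGT -> reversed TGCGA
Fragment 3: template[10:15] = TGTAT -> complement ACATA -> reversed ATACA
Fragment 4: template[15:20] = ATGTT -> complement TACAA -> reversed AACAT

Answer: CCACA,TGCGA,ATACA,AACAT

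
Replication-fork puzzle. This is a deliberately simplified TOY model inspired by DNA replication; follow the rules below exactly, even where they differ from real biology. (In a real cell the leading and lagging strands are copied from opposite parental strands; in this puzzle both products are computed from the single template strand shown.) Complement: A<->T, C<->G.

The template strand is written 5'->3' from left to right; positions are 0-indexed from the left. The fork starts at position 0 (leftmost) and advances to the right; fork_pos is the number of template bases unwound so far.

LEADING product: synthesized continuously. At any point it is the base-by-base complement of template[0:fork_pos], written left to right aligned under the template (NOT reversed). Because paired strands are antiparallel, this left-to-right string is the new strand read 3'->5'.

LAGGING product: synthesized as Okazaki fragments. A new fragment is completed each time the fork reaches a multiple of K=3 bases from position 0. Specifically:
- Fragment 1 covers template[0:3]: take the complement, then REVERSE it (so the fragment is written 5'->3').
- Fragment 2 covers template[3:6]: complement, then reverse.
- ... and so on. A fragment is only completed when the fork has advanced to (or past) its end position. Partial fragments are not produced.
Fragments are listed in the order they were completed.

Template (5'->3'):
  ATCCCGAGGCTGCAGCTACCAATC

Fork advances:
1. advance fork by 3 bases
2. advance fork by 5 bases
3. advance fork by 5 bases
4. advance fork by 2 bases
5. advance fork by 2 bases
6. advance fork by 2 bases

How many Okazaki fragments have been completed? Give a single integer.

Answer: 6

Derivation:
Step 1: advance 3 -> fork_pos = 0 + 3 = 3. Reached multiple(s) of 3: 3 -> fragment 1 completed (1 total).
Step 2: advance 5 -> fork_pos = 3 + 5 = 8. Reached multiple(s) of 3: 6 -> fragment 2 completed (2 total).
Step 3: advance 5 -> fork_pos = 8 + 5 = 13. Reached multiple(s) of 3: 9, 12 -> fragments 3-4 completed (4 total).
Step 4: advance 2 -> fork_pos = 13 + 2 = 15. Reached multiple(s) of 3: 15 -> fragment 5 completed (5 total).
Step 5: advance 2 -> fork_pos = 15 + 2 = 17. Next multiple of 3 is 18 (not reached); still 5 fragment(s).
Step 6: advance 2 -> fork_pos = 17 + 2 = 19. Reached multiple(s) of 3: 18 -> fragment 6 completed (6 total).
Check: final fork_pos = 19; the multiples of 3 that are <= 19 are 3..18 -> 19 // 3 = 6 completed fragment(s).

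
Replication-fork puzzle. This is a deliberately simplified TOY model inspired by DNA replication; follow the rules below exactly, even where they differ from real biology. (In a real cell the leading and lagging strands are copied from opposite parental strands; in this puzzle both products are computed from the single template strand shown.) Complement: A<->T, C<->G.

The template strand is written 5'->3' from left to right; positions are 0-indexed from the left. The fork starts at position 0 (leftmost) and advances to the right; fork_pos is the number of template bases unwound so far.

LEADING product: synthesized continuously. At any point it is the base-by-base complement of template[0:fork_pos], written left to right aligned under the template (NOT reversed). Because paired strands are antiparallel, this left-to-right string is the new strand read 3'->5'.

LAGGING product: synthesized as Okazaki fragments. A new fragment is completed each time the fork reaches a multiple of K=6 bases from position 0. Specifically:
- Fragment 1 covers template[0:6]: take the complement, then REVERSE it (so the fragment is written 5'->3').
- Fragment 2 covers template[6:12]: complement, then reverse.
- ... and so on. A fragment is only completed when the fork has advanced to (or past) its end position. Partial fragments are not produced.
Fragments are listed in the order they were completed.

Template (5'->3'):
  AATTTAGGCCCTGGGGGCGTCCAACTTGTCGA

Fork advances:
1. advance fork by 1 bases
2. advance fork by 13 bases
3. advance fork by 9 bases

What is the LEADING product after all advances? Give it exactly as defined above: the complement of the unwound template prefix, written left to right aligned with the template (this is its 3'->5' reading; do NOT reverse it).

Answer: TTAAATCCGGGACCCCCGCAGGT

Derivation:
Step 1: advance 1 -> fork_pos = 0 + 1 = 1.
Step 2: advance 13 -> fork_pos = 1 + 13 = 14.
Step 3: advance 9 -> fork_pos = 14 + 9 = 23.
Unwound prefix: template[0:23] = AATTTAGGCCCTGGGGGCGTCCA
Complement it base by base (A<->T, C<->G), keeping left-to-right order:
  [0:5] AATTT -> TTAAA
  [5:10] AGGCC -> TCCGG
  [10:15] CTGGG -> GACCC
  [15:20] GGCGT -> CCGCA
  [20:23] CCA -> GGT
Concatenate: TTAAATCCGGGACCCCCGCAGGT (length 23; written aligned with the template, i.e. 3'->5').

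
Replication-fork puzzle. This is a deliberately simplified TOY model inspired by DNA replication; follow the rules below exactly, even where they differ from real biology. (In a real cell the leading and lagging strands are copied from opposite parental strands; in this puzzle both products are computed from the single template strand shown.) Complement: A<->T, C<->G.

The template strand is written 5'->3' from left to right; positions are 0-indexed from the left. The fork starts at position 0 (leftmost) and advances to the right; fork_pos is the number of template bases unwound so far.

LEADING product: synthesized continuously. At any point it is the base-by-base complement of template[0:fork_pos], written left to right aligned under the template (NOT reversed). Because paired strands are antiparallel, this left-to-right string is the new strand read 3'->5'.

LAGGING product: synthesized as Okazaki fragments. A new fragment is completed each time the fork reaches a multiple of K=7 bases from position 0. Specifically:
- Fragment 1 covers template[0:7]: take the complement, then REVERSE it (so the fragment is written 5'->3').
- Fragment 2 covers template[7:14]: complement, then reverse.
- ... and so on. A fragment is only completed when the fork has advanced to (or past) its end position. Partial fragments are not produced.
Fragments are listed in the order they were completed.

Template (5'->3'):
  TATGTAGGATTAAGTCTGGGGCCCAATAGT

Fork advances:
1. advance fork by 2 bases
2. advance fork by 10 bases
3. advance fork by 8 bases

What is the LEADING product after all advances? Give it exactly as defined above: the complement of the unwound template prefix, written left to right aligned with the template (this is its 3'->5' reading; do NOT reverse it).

Step 1: advance 2 -> fork_pos = 0 + 2 = 2.
Step 2: advance 10 -> fork_pos = 2 + 10 = 12.
Step 3: advance 8 -> fork_pos = 12 + 8 = 20.
Unwound prefix: template[0:20] = TATGTAGGATTAAGTCTGGG
Complement it base by base (A<->T, C<->G), keeping left-to-right order:
  [0:5] TATGT -> ATACA
  [5:10] AGGAT -> TCCTA
  [10:15] TAAGT -> ATTCA
  [15:20] CTGGG -> GACCC
Concatenate: ATACATCCTAATTCAGACCC (length 20; written aligned with the template, i.e. 3'->5').

Answer: ATACATCCTAATTCAGACCC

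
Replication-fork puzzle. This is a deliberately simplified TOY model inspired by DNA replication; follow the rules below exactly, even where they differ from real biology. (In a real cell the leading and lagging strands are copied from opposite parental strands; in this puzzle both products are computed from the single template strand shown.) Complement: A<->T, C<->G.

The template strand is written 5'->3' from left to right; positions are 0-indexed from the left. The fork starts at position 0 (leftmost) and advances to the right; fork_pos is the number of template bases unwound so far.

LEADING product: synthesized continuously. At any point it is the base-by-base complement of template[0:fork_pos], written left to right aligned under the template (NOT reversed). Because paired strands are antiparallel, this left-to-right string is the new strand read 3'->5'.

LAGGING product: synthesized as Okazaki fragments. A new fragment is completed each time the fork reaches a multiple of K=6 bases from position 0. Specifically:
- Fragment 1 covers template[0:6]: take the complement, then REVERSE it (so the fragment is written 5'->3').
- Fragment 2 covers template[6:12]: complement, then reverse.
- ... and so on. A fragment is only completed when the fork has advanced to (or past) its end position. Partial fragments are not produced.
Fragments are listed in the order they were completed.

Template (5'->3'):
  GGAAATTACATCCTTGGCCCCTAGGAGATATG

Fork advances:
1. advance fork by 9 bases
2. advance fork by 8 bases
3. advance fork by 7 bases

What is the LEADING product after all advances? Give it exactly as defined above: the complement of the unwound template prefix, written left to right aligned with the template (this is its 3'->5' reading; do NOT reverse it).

Step 1: advance 9 -> fork_pos = 0 + 9 = 9.
Step 2: advance 8 -> fork_pos = 9 + 8 = 17.
Step 3: advance 7 -> fork_pos = 17 + 7 = 24.
Unwound prefix: template[0:24] = GGAAATTACATCCTTGGCCCCTAG
Complement it base by base (A<->T, C<->G), keeping left-to-right order:
  [0:5] GGAAA -> CCTTT
  [5:10] TTACA -> AATGT
  [10:15] TCCTT -> AGGAA
  [15:20] GGCCC -> CCGGG
  [20:24] CTAG -> GATC
Concatenate: CCTTTAATGTAGGAACCGGGGATC (length 24; written aligned with the template, i.e. 3'->5').

Answer: CCTTTAATGTAGGAACCGGGGATC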